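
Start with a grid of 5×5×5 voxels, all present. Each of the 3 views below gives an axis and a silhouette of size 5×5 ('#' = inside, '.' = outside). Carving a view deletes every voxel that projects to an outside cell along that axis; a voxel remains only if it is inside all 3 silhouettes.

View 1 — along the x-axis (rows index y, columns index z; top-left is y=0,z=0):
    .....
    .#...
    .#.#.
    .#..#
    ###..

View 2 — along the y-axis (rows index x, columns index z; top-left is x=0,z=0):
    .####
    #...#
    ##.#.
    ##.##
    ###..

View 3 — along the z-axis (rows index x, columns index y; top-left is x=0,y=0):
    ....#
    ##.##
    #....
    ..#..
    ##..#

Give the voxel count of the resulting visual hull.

initial block: 5^3 = 125
after view 1 [x-axis, 8 of 25 cells solid] → remaining = 40
after view 2 [y-axis, 16 of 25 cells solid] → remaining = 28
after view 3 [z-axis, 10 of 25 cells solid] → remaining = 10

voxel count = 10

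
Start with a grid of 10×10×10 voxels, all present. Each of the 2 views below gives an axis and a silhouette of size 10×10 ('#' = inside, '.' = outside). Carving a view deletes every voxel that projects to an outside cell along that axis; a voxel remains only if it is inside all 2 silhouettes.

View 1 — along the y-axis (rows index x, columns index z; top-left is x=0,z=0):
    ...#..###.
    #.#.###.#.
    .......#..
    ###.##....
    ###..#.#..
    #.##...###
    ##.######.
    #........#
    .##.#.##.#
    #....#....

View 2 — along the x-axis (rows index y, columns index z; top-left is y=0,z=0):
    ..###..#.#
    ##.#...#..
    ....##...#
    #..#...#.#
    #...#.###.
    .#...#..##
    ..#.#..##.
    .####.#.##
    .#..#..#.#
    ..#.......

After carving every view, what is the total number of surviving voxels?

181 voxels

before carving: 1000 voxels (10×10×10)
after view 1 [y-axis, 45 of 100 cells solid] → remaining = 450
after view 2 [x-axis, 41 of 100 cells solid] → remaining = 181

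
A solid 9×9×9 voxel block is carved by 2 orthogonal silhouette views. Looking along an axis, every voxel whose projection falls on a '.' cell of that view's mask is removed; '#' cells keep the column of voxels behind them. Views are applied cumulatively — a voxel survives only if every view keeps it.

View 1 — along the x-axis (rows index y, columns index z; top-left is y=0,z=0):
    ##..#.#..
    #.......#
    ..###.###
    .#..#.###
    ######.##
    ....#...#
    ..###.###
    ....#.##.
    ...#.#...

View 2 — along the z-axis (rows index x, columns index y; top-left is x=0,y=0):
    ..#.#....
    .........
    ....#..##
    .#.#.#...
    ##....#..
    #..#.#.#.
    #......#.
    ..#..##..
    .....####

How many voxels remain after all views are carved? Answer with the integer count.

before carving: 729 voxels (9×9×9)
V1 x: intersect with YZ mask (38 set) -- 342 left
V2 z: intersect with XY mask (24 set) -- 96 left

voxel count = 96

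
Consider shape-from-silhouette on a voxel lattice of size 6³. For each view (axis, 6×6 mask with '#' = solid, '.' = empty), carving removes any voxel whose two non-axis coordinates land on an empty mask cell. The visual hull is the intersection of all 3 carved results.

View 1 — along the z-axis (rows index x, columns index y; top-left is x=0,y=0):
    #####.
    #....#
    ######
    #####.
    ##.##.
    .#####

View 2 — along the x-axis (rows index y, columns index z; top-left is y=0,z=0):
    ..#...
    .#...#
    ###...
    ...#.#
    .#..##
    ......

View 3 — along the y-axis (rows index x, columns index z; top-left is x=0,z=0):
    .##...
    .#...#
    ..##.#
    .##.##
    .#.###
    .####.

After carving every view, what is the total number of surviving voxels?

full grid |V| = 216
carve view 1 (along z, XY-mask fill 27/36): 162 voxels remain
carve view 2 (along x, YZ-mask fill 11/36): 52 voxels remain
carve view 3 (along y, XZ-mask fill 19/36): 33 voxels remain

voxel count = 33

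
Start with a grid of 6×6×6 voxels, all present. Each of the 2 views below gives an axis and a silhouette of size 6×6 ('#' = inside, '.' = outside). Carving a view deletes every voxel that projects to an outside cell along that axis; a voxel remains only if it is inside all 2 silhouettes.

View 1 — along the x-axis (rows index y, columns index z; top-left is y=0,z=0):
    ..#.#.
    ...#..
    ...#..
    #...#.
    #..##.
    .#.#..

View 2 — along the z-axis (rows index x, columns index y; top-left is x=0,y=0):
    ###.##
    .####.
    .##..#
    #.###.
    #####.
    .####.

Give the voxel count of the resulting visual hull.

before carving: 216 voxels (6×6×6)
carve view 1 (along x, YZ-mask fill 11/36): 66 voxels remain
carve view 2 (along z, XY-mask fill 25/36): 44 voxels remain

remaining voxels: 44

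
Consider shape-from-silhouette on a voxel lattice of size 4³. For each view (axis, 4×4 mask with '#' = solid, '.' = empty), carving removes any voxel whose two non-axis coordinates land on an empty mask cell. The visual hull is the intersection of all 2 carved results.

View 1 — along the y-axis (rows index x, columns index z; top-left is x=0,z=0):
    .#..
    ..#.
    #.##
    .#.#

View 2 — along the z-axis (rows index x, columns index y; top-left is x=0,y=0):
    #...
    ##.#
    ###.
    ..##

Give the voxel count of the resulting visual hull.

17 voxels

initial block: 4^3 = 64
carve view 1 (along y, XZ-mask fill 7/16): 28 voxels remain
carve view 2 (along z, XY-mask fill 9/16): 17 voxels remain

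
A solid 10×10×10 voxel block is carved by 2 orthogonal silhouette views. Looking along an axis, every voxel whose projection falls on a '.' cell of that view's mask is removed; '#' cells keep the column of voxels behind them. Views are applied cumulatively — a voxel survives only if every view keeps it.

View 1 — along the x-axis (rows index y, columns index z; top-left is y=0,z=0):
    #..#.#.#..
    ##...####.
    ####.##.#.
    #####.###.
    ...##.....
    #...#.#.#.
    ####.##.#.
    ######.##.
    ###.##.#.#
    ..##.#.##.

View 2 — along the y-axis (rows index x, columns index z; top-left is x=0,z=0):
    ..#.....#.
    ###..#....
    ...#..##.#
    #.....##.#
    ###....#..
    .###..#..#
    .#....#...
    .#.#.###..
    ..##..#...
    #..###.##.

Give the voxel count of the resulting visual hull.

before carving: 1000 voxels (10×10×10)
carve view 1 (along x, YZ-mask fill 58/100): 580 voxels remain
carve view 2 (along y, XZ-mask fill 39/100): 230 voxels remain

230 voxels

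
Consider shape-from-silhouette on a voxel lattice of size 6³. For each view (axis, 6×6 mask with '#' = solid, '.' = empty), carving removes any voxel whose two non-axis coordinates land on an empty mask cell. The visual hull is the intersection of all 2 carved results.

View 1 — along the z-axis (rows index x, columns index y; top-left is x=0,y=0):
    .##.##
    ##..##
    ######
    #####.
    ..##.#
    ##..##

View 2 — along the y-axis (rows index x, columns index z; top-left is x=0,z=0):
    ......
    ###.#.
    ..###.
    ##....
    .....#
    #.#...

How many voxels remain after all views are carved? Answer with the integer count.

full grid |V| = 216
V1 z: intersect with XY mask (26 set) -- 156 left
V2 y: intersect with XZ mask (12 set) -- 55 left

|visual hull| = 55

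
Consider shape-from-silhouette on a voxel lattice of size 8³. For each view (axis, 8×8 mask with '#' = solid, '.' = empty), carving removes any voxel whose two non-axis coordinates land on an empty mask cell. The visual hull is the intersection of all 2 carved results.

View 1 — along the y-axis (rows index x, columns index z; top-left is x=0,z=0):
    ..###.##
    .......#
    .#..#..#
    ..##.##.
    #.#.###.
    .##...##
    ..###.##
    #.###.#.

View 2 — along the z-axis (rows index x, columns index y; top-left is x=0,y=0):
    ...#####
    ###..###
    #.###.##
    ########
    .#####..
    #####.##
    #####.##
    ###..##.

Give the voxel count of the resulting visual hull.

|visual hull| = 194

start: 8×8×8 = 512 voxels
  1. axis=1 (XZ plane), |mask|=32  ⇒  voxels=256
  2. axis=2 (XY plane), |mask|=49  ⇒  voxels=194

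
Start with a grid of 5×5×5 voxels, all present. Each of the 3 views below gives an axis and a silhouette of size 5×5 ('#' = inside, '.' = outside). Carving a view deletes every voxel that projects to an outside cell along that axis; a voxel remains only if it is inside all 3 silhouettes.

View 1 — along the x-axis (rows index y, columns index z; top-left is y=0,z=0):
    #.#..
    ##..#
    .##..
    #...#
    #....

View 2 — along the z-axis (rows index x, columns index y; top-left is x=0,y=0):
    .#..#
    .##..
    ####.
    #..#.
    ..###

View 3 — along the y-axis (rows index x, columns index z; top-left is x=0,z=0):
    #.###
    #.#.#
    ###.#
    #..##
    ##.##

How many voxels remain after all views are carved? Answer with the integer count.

full grid |V| = 125
  1. axis=0 (YZ plane), |mask|=10  ⇒  voxels=50
  2. axis=2 (XY plane), |mask|=13  ⇒  voxels=27
  3. axis=1 (XZ plane), |mask|=18  ⇒  voxels=22

22 voxels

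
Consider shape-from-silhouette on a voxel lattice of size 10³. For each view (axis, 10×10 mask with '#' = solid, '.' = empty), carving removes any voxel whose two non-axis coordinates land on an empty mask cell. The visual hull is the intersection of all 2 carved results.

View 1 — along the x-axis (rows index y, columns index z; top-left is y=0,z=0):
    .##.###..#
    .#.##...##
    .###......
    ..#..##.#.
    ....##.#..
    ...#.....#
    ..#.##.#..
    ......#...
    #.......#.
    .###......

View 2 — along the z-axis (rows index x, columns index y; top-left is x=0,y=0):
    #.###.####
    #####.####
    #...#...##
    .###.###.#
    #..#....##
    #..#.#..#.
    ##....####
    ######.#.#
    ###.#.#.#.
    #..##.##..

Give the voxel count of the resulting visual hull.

voxel count = 211

before carving: 1000 voxels (10×10×10)
step 1: project along x, AND mask (33/100) → |grid| = 330
step 2: project along z, AND mask (61/100) → |grid| = 211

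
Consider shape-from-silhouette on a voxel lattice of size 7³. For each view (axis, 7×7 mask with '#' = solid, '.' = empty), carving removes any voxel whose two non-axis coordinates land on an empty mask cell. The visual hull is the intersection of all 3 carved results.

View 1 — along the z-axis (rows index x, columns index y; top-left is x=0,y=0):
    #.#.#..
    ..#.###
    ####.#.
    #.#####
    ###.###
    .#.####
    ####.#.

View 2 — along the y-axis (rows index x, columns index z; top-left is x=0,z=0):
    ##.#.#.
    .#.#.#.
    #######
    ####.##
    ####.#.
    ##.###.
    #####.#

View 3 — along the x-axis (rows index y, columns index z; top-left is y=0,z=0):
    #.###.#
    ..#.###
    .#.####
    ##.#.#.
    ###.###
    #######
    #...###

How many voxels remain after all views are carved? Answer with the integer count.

full grid |V| = 343
V1 z: intersect with XY mask (34 set) -- 238 left
V2 y: intersect with XZ mask (36 set) -- 180 left
V3 x: intersect with YZ mask (35 set) -- 126 left

|visual hull| = 126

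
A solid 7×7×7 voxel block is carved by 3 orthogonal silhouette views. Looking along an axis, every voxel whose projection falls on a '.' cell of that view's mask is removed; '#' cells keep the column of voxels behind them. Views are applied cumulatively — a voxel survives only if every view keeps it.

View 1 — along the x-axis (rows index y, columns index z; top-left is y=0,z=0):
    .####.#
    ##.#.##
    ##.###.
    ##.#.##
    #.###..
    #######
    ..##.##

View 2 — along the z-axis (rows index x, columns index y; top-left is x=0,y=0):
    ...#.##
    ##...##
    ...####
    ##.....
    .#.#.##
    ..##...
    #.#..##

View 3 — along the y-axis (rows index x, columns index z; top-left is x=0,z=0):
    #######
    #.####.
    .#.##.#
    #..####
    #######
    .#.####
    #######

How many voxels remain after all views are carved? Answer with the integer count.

before carving: 343 voxels (7×7×7)
[1] x-view keeps 35 columns → grid now 245
[2] z-view keeps 23 columns → grid now 119
[3] y-view keeps 40 columns → grid now 98

voxel count = 98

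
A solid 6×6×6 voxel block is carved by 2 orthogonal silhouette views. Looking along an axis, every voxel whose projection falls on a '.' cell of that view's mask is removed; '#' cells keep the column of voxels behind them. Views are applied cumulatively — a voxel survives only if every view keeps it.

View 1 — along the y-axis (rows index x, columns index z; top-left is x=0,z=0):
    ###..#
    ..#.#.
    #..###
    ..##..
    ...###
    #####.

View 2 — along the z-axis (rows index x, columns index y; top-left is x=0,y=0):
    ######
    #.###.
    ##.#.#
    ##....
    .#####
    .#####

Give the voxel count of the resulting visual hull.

|visual hull| = 92

start: 6×6×6 = 216 voxels
after view 1 [y-axis, 20 of 36 cells solid] → remaining = 120
after view 2 [z-axis, 26 of 36 cells solid] → remaining = 92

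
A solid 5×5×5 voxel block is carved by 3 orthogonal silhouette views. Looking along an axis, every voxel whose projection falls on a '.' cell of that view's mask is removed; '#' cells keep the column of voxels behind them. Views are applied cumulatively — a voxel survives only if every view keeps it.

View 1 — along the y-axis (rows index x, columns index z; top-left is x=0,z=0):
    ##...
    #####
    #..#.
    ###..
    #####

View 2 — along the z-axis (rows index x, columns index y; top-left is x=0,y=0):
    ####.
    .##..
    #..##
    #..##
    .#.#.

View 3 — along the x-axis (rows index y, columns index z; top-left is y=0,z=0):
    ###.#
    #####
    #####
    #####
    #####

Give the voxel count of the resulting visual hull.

initial block: 5^3 = 125
carve view 1 (along y, XZ-mask fill 17/25): 85 voxels remain
carve view 2 (along z, XY-mask fill 14/25): 43 voxels remain
carve view 3 (along x, YZ-mask fill 24/25): 42 voxels remain

remaining voxels: 42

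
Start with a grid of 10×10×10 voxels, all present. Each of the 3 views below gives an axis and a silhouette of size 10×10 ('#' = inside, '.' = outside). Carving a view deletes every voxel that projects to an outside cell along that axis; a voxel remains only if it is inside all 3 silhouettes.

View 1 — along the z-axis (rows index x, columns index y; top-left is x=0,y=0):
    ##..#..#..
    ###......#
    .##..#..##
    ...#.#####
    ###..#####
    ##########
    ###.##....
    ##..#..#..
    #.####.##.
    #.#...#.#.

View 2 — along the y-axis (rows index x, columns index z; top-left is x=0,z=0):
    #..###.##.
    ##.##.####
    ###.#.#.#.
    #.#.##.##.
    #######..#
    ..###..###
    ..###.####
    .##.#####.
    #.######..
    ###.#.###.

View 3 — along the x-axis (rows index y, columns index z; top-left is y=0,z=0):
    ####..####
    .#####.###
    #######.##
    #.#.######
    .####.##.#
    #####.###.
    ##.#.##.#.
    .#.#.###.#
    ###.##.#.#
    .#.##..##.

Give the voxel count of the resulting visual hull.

initial block: 10^3 = 1000
V1 z: intersect with XY mask (57 set) -- 570 left
V2 y: intersect with XZ mask (68 set) -- 386 left
V3 x: intersect with YZ mask (72 set) -- 284 left

remaining voxels: 284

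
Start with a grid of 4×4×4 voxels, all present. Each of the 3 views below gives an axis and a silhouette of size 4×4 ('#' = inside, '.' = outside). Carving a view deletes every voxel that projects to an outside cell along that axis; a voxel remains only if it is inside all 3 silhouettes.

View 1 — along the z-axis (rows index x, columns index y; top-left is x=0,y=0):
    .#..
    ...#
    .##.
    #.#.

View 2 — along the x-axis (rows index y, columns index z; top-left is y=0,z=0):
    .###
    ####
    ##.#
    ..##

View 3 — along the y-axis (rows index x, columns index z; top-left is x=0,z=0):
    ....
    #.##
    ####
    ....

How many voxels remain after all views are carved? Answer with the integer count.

full grid |V| = 64
  1. axis=2 (XY plane), |mask|=6  ⇒  voxels=24
  2. axis=0 (YZ plane), |mask|=12  ⇒  voxels=19
  3. axis=1 (XZ plane), |mask|=7  ⇒  voxels=9

9 voxels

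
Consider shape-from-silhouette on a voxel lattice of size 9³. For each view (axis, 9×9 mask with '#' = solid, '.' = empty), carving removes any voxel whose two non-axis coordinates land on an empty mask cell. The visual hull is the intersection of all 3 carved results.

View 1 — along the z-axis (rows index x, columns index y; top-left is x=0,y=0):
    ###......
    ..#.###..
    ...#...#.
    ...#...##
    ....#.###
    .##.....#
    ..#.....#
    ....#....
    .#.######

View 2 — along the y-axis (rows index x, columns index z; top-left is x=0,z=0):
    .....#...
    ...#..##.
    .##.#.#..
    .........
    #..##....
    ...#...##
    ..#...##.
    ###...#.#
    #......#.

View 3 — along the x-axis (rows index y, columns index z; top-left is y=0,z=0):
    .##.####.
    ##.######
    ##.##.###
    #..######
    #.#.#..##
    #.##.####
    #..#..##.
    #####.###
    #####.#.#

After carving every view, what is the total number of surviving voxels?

56 voxels

start: 9×9×9 = 729 voxels
step 1: project along z, AND mask (29/81) → |grid| = 261
step 2: project along y, AND mask (24/81) → |grid| = 69
step 3: project along x, AND mask (59/81) → |grid| = 56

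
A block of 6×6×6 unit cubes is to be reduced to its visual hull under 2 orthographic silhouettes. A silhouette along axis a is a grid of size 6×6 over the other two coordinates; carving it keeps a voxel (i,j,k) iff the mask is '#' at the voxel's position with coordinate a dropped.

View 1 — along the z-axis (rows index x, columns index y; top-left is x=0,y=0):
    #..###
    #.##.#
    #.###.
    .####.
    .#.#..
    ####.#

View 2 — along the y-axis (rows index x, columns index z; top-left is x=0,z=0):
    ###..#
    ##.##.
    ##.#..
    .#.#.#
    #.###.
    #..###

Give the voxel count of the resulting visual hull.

|visual hull| = 84

before carving: 216 voxels (6×6×6)
after view 1 [z-axis, 23 of 36 cells solid] → remaining = 138
after view 2 [y-axis, 22 of 36 cells solid] → remaining = 84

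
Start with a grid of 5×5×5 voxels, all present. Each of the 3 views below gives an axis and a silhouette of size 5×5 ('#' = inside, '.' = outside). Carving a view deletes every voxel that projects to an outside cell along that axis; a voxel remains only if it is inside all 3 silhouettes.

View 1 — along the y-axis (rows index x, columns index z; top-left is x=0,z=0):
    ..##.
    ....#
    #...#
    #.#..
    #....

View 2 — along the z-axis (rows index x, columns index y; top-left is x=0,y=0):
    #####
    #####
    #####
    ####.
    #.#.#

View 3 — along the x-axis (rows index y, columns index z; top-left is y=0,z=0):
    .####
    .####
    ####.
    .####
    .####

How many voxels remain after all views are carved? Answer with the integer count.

initial block: 5^3 = 125
step 1: project along y, AND mask (8/25) → |grid| = 40
step 2: project along z, AND mask (22/25) → |grid| = 36
step 3: project along x, AND mask (20/25) → |grid| = 25

|visual hull| = 25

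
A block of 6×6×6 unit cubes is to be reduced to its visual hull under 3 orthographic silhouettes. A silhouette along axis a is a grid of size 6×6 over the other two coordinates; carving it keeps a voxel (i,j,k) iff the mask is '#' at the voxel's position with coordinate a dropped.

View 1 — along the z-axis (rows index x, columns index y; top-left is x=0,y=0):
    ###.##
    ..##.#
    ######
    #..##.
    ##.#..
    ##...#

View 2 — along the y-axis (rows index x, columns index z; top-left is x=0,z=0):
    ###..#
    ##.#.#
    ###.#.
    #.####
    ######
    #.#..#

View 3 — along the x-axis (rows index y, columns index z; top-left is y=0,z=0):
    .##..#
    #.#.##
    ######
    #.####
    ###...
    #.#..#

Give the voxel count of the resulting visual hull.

|visual hull| = 71

before carving: 216 voxels (6×6×6)
step 1: project along z, AND mask (23/36) → |grid| = 138
step 2: project along y, AND mask (26/36) → |grid| = 98
step 3: project along x, AND mask (24/36) → |grid| = 71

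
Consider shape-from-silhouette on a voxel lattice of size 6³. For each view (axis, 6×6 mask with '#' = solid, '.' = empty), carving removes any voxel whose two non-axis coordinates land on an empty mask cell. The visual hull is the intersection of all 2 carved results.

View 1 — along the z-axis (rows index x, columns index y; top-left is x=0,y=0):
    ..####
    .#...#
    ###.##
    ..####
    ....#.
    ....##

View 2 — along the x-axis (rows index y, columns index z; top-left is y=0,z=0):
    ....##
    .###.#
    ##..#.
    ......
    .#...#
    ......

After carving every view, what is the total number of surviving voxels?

remaining voxels: 29

full grid |V| = 216
step 1: project along z, AND mask (18/36) → |grid| = 108
step 2: project along x, AND mask (11/36) → |grid| = 29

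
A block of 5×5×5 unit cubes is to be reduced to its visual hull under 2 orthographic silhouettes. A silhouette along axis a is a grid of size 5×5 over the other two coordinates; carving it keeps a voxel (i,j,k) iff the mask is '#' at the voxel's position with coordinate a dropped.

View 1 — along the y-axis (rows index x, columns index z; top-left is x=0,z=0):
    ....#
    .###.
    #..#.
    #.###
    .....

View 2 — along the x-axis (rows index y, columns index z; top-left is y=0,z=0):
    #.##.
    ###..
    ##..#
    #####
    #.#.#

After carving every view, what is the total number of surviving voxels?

33 voxels

full grid |V| = 125
  1. axis=1 (XZ plane), |mask|=10  ⇒  voxels=50
  2. axis=0 (YZ plane), |mask|=17  ⇒  voxels=33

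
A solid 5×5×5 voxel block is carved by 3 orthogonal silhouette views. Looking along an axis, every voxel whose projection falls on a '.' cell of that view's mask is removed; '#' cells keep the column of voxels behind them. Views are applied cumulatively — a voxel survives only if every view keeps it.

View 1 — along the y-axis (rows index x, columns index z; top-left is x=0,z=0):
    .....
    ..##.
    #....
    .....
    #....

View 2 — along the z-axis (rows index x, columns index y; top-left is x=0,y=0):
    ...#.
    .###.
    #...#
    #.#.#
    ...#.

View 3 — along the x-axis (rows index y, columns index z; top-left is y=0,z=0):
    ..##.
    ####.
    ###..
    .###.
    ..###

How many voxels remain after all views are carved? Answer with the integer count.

remaining voxels: 5

full grid |V| = 125
after view 1 [y-axis, 4 of 25 cells solid] → remaining = 20
after view 2 [z-axis, 10 of 25 cells solid] → remaining = 9
after view 3 [x-axis, 15 of 25 cells solid] → remaining = 5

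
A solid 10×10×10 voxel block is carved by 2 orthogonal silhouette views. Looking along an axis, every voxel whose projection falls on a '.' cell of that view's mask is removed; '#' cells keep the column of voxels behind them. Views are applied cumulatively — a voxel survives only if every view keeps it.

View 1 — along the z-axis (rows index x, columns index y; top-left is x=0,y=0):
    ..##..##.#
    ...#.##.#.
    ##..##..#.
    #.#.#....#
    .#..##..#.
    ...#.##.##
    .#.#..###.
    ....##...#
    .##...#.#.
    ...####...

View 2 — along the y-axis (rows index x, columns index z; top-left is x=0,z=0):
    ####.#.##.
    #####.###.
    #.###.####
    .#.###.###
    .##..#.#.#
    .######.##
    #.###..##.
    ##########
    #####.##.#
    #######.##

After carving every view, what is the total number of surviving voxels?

initial block: 10^3 = 1000
  1. axis=2 (XY plane), |mask|=43  ⇒  voxels=430
  2. axis=1 (XZ plane), |mask|=76  ⇒  voxels=323

voxel count = 323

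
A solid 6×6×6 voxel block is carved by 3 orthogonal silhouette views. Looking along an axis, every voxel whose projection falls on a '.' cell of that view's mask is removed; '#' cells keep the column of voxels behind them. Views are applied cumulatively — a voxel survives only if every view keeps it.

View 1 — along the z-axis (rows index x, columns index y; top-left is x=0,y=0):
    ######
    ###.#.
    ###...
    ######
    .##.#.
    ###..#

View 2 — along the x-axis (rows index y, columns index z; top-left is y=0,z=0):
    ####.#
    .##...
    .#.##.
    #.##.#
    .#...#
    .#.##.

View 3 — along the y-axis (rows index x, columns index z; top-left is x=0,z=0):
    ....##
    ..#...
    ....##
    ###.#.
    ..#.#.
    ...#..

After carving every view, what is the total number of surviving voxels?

|visual hull| = 26

before carving: 216 voxels (6×6×6)
V1 z: intersect with XY mask (26 set) -- 156 left
V2 x: intersect with YZ mask (19 set) -- 80 left
V3 y: intersect with XZ mask (12 set) -- 26 left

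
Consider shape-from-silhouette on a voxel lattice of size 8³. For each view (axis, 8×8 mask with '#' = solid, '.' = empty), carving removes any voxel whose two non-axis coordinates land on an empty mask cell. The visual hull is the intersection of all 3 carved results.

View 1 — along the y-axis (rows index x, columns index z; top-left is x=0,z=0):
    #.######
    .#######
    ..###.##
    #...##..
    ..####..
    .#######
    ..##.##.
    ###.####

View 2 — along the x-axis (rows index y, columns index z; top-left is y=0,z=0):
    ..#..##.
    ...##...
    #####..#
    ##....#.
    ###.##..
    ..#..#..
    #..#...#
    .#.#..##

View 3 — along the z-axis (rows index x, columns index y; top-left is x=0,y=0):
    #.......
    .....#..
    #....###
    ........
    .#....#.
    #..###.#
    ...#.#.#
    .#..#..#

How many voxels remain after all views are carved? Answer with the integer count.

before carving: 512 voxels (8×8×8)
after view 1 [y-axis, 44 of 64 cells solid] → remaining = 352
after view 2 [x-axis, 28 of 64 cells solid] → remaining = 151
after view 3 [z-axis, 19 of 64 cells solid] → remaining = 45

voxel count = 45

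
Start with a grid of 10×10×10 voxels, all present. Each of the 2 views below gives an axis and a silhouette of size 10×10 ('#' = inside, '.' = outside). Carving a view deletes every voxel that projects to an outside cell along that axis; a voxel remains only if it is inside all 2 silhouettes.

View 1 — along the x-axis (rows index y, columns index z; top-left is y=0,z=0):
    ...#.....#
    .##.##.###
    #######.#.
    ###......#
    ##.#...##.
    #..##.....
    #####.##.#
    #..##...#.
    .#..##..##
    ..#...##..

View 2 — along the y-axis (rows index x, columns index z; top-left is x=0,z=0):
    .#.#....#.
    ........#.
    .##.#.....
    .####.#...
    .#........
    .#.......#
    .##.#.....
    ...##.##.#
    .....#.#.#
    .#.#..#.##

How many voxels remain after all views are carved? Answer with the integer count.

160 voxels

initial block: 10^3 = 1000
after view 1 [x-axis, 49 of 100 cells solid] → remaining = 490
after view 2 [y-axis, 31 of 100 cells solid] → remaining = 160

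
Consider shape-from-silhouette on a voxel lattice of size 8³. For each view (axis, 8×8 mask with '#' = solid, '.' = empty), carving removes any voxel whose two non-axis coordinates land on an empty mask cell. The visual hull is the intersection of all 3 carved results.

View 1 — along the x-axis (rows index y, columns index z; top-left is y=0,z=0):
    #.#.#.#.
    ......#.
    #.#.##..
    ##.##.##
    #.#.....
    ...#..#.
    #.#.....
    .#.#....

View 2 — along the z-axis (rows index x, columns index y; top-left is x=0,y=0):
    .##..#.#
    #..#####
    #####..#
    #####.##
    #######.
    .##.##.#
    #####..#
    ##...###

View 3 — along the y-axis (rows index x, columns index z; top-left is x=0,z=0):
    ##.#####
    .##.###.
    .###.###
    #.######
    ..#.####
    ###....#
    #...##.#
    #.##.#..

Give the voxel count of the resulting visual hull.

full grid |V| = 512
  1. axis=0 (YZ plane), |mask|=23  ⇒  voxels=184
  2. axis=2 (XY plane), |mask|=46  ⇒  voxels=129
  3. axis=1 (XZ plane), |mask|=42  ⇒  voxels=82

|visual hull| = 82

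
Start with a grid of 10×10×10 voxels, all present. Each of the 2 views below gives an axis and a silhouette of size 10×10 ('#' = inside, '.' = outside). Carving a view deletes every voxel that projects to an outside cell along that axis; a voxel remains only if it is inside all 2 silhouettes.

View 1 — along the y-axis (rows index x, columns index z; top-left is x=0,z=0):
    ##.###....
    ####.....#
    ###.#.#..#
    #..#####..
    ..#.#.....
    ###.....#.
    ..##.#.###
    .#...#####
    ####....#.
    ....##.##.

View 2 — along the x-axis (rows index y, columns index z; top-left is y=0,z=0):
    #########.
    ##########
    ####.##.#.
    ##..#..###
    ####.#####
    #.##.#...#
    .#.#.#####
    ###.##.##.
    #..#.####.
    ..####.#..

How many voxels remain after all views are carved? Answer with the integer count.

full grid |V| = 1000
after view 1 [y-axis, 49 of 100 cells solid] → remaining = 490
after view 2 [x-axis, 71 of 100 cells solid] → remaining = 352

remaining voxels: 352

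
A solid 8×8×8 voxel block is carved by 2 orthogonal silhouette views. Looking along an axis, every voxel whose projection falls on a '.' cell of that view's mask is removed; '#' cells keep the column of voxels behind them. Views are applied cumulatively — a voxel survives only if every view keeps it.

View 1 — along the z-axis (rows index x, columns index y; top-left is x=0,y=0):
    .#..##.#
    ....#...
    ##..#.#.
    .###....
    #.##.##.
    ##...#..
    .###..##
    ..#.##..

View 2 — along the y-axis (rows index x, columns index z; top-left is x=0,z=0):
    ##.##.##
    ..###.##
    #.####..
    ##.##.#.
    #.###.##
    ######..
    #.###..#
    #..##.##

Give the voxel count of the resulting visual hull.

initial block: 8^3 = 512
  1. axis=2 (XY plane), |mask|=28  ⇒  voxels=224
  2. axis=1 (XZ plane), |mask|=43  ⇒  voxels=152

|visual hull| = 152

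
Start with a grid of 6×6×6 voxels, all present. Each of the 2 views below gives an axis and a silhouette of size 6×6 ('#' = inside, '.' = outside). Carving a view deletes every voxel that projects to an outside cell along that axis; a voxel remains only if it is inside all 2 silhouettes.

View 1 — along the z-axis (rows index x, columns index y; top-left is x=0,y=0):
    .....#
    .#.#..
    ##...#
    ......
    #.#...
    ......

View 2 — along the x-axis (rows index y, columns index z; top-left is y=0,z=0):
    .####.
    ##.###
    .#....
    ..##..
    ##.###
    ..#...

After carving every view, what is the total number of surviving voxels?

|visual hull| = 23

full grid |V| = 216
after view 1 [z-axis, 8 of 36 cells solid] → remaining = 48
after view 2 [x-axis, 18 of 36 cells solid] → remaining = 23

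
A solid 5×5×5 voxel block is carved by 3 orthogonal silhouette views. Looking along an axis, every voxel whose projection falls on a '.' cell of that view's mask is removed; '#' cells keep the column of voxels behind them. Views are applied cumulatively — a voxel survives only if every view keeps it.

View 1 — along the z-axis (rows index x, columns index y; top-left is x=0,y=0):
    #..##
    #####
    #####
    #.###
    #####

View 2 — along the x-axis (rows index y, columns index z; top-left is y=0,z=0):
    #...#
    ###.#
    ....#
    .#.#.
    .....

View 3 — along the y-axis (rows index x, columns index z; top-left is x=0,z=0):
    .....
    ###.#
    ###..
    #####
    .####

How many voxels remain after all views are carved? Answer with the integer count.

full grid |V| = 125
[1] z-view keeps 22 columns → grid now 110
[2] x-view keeps 9 columns → grid now 36
[3] y-view keeps 16 columns → grid now 25

voxel count = 25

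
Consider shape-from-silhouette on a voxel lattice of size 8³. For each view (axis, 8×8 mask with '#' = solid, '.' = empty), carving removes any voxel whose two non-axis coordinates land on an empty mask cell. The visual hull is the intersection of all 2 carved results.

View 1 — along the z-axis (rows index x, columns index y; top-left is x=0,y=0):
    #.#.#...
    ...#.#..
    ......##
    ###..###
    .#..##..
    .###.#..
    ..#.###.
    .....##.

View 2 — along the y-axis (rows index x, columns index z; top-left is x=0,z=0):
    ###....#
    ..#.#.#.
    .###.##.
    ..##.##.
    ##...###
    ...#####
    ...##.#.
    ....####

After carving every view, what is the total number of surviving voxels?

full grid |V| = 512
step 1: project along z, AND mask (26/64) → |grid| = 208
step 2: project along y, AND mask (33/64) → |grid| = 107

voxel count = 107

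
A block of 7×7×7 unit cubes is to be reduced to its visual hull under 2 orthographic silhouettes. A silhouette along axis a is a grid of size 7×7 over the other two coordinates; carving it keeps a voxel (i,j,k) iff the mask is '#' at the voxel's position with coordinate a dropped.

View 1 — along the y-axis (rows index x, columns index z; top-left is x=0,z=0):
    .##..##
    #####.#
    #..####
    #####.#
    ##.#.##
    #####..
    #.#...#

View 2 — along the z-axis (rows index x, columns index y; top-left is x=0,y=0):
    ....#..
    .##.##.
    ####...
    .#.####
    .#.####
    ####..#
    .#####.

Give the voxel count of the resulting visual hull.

full grid |V| = 343
  1. axis=1 (XZ plane), |mask|=34  ⇒  voxels=238
  2. axis=2 (XY plane), |mask|=29  ⇒  voxels=143

remaining voxels: 143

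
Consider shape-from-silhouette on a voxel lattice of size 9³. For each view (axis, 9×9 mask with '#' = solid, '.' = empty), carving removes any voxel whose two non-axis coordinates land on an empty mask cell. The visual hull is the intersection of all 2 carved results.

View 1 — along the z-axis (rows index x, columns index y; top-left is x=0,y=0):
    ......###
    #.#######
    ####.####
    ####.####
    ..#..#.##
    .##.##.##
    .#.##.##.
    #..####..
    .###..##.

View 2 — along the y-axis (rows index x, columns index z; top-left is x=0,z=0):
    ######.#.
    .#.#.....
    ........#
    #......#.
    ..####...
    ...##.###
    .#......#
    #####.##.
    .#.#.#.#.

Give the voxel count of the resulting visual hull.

172 voxels

full grid |V| = 729
carve view 1 (along z, XY-mask fill 52/81): 468 voxels remain
carve view 2 (along y, XZ-mask fill 34/81): 172 voxels remain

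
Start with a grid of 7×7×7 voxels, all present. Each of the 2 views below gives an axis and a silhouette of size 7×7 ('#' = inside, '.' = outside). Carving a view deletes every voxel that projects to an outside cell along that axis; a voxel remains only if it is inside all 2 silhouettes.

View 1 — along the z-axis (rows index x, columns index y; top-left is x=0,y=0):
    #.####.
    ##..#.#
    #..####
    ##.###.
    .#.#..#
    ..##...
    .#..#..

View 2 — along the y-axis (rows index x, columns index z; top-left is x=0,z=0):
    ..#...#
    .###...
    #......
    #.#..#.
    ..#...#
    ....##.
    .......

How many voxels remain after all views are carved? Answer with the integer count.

remaining voxels: 52

start: 7×7×7 = 343 voxels
  1. axis=2 (XY plane), |mask|=26  ⇒  voxels=182
  2. axis=1 (XZ plane), |mask|=13  ⇒  voxels=52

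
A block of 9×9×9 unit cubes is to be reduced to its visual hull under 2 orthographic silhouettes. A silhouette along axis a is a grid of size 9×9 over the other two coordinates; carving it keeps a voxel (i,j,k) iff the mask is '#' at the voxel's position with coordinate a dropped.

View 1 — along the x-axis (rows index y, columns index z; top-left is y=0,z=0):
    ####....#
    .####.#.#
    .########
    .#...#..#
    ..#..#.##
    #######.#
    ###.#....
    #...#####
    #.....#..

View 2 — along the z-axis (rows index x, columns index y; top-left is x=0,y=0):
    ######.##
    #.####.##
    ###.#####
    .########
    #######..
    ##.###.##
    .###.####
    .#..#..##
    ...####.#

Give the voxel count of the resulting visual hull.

remaining voxels: 310

full grid |V| = 729
  1. axis=0 (YZ plane), |mask|=46  ⇒  voxels=414
  2. axis=2 (XY plane), |mask|=61  ⇒  voxels=310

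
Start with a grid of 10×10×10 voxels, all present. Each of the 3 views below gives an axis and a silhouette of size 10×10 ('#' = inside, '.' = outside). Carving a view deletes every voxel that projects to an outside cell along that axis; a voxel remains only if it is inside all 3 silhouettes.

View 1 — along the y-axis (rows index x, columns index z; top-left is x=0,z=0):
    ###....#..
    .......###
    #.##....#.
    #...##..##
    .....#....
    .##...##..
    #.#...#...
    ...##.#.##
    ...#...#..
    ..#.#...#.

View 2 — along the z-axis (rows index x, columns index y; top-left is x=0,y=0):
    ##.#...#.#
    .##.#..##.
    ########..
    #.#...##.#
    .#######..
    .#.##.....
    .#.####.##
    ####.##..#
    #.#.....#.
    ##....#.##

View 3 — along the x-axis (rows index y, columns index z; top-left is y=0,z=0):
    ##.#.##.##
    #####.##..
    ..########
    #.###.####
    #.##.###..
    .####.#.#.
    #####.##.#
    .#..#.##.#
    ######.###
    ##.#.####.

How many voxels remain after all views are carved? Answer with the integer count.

full grid |V| = 1000
after view 1 [y-axis, 34 of 100 cells solid] → remaining = 340
after view 2 [z-axis, 55 of 100 cells solid] → remaining = 188
after view 3 [x-axis, 71 of 100 cells solid] → remaining = 134

134 voxels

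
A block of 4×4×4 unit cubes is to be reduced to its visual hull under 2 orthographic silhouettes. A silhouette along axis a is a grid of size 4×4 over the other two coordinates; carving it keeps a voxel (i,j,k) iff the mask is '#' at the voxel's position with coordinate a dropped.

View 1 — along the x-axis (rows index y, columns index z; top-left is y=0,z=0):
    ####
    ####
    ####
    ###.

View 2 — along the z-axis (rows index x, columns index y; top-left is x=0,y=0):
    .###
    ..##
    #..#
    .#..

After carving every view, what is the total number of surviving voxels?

|visual hull| = 29

full grid |V| = 64
carve view 1 (along x, YZ-mask fill 15/16): 60 voxels remain
carve view 2 (along z, XY-mask fill 8/16): 29 voxels remain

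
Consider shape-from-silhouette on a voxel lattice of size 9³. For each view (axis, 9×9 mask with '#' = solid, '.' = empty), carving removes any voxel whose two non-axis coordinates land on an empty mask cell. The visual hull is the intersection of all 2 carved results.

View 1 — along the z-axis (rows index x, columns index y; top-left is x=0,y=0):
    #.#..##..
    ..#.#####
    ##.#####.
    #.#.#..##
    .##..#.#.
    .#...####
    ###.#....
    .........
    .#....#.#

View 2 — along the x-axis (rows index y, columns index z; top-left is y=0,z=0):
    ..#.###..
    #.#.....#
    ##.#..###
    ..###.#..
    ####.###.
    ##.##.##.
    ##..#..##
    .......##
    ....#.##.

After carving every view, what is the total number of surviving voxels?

170 voxels

initial block: 9^3 = 729
  1. axis=2 (XY plane), |mask|=38  ⇒  voxels=342
  2. axis=0 (YZ plane), |mask|=40  ⇒  voxels=170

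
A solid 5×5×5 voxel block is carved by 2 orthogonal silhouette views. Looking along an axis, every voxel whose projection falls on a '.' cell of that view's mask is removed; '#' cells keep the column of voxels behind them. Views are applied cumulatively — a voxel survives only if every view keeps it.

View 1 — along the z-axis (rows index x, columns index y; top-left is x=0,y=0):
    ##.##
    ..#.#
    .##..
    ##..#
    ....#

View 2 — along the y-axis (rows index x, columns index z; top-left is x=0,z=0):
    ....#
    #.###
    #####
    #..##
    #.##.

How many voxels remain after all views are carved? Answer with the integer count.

|visual hull| = 34

initial block: 5^3 = 125
V1 z: intersect with XY mask (12 set) -- 60 left
V2 y: intersect with XZ mask (16 set) -- 34 left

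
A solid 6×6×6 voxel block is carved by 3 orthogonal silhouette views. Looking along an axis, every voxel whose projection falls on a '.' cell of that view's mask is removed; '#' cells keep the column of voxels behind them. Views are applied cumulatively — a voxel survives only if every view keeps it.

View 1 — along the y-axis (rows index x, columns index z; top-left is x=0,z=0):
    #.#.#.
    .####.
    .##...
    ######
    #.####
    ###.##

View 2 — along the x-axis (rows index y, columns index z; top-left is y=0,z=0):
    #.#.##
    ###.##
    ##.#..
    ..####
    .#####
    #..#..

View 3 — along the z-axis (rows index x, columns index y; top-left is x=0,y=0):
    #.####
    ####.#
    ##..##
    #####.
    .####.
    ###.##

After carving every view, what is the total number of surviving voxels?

full grid |V| = 216
after view 1 [y-axis, 25 of 36 cells solid] → remaining = 150
after view 2 [x-axis, 23 of 36 cells solid] → remaining = 96
after view 3 [z-axis, 28 of 36 cells solid] → remaining = 76

voxel count = 76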